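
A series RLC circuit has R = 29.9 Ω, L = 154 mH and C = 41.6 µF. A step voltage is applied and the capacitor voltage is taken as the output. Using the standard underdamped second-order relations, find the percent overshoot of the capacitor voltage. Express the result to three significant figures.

%OS ≈ 45.1%

For a series RLC circuit (capacitor voltage as output), ω_n = 1/√(LC) = 1/√(154 mH · 41.6 µF) = 395 rad/s.
ζ = (R/2)·√(C/L) = (29.9/2)·√(41.6 µF/154 mH) = 0.246.
%OS = 100·exp(−πζ/√(1−ζ²)) = 45.1%.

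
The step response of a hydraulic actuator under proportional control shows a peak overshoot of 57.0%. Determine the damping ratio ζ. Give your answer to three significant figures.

ζ ≈ 0.176

From %OS = 100·exp(−πζ/√(1−ζ²)), invert to get ζ = −ln(OS)/√(π² + ln²(OS)) with OS = 0.570.
−ln 0.570 = 0.5621, so ζ = 0.5621/√(π² + 0.3160) = 0.176.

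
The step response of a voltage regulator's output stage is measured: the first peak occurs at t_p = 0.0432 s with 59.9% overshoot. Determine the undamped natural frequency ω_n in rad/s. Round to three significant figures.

ω_n ≈ 73.7 rad/s

The overshoot fixes ζ = −ln(OS)/√(π²+ln²(OS)) = 0.161.
t_p = π/ω_d ⇒ ω_d = 72.7 rad/s; then ω_n = ω_d/√(1−ζ²) = 73.7 rad/s.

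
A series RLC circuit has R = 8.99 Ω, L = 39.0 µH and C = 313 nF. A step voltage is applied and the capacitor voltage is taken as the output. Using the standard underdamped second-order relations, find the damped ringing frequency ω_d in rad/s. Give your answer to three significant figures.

ω_d ≈ 262000 rad/s

For a series RLC circuit (capacitor voltage as output), ω_n = 1/√(LC) = 1/√(39.0 µH · 313 nF) = 286000 rad/s.
ζ = (R/2)·√(C/L) = (8.99/2)·√(313 nF/39.0 µH) = 0.403.
The damped frequency ω_d = ω_n√(1−ζ²) = 262000 rad/s.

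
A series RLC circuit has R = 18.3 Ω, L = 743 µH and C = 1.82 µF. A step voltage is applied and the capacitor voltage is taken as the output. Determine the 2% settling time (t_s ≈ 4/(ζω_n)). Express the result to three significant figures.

For a series RLC circuit (capacitor voltage as output), ω_n = 1/√(LC) = 1/√(743 µH · 1.82 µF) = 27200 rad/s.
ζ = (R/2)·√(C/L) = (18.3/2)·√(1.82 µF/743 µH) = 0.453.
t_s ≈ 4/(ζω_n) = 0.000325 s.

t_s ≈ 0.000325 s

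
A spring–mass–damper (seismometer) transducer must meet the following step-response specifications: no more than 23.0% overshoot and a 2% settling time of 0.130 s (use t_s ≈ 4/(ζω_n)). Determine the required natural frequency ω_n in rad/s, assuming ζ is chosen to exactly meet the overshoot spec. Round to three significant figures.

ω_n ≈ 72.6 rad/s

ζ = −ln(OS)/√(π² + (ln OS)²). With OS = 0.230, ln OS = −1.470 and ζ = 1.470/3.468 = 0.424.
Then ω_n = 4/(ζ t_s) = 4/(0.424 × 0.130) = 72.6 rad/s.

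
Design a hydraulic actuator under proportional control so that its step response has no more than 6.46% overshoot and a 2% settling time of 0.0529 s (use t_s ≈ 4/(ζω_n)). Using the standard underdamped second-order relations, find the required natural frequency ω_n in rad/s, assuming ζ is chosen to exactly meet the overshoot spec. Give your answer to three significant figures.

ζ = −ln(OS)/√(π² + (ln OS)²). With OS = 0.0646, ln OS = −2.740 and ζ = 2.740/4.168 = 0.657.
From t_s ≈ 4/(ζω_n): ω_n = 4/(ζ·t_s) = 4/(0.657·0.0529) = 115 rad/s.

ω_n ≈ 115 rad/s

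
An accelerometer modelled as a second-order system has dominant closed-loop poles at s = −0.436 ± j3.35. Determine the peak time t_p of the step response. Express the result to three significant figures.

t_p ≈ 0.938 s

t_p = π/ω_d with ω_d = 3.35 (the imaginary part), so t_p = 0.938 s.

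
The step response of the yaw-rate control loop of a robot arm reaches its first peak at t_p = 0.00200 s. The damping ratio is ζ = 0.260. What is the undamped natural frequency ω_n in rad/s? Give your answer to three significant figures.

Peak time t_p = π/ω_d, so ω_d = π/t_p = π/0.00200 = 1570 rad/s.
ω_n = ω_d/√(1−ζ²) = 1570/√0.932 = 1630 rad/s.

ω_n ≈ 1630 rad/s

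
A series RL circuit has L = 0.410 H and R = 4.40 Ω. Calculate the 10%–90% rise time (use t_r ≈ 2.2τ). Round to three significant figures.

t_r ≈ 0.205 s

τ = L/R = 0.410/4.40 = 0.0932 s.
t_r ≈ 2.2τ = 0.205 s.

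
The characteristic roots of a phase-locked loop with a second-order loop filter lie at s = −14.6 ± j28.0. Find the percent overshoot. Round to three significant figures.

|pole| = ω_n = √(14.6² + 28.0²) = 31.6 rad/s; ζ = cos θ = σ/ω_n = 0.462.
%OS = 100·exp(−πζ/√(1−ζ²)) = 19.4%.

%OS ≈ 19.4%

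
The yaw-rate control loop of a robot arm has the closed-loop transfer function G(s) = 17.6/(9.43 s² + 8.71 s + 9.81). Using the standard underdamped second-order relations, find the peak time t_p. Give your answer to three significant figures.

Dividing through by 9.43: denominator becomes s² + 0.9236 s + 1.040.
So ω_n = √1.040 = 1.02 rad/s and ζ = 0.9236/(2·1.02) = 0.453.
The damped frequency ω_d = ω_n√(1−ζ²) = 0.909 rad/s. t_p = π/ω_d = 3.45 s.

t_p ≈ 3.45 s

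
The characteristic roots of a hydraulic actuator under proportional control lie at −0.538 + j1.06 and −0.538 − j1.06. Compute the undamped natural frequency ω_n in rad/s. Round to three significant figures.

The poles are at −σ ± jω_d with σ = 0.538 and ω_d = 1.06, so ω_n = √(σ²+ω_d²) = 1.19 rad/s and ζ = σ/ω_n = 0.453.

ω_n ≈ 1.19 rad/s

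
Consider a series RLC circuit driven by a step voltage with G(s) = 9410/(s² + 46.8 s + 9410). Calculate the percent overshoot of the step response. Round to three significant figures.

%OS ≈ 45.8%

ω_n = √9410 = 97.0 rad/s; ζ = 46.8/(2·97.0) = 0.241.
%OS = 100·exp(−πζ/√(1−ζ²)) = 45.8%.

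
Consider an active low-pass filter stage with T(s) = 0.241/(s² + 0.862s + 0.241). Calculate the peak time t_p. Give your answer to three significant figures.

Comparing the denominator to s² + 2ζω_n s + ω_n²: ω_n = √0.241 = 0.491 rad/s, and 2ζω_n = 0.862 so ζ = 0.862/(2·0.491) = 0.878.
ω_d = 0.491·√(1 − 0.878²) = 0.235 rad/s. Then t_p = π/ω_d = 13.4 s.

t_p ≈ 13.4 s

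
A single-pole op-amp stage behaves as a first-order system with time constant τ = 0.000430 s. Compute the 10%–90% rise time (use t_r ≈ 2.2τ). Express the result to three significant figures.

t_r ≈ 0.000946 s

t_r ≈ 2.2τ = 0.000946 s.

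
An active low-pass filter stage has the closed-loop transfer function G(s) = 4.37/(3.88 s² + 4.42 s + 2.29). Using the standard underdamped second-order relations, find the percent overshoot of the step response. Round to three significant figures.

Dividing through by 3.88: denominator becomes s² + 1.139 s + 0.5902.
So ω_n = √0.5902 = 0.768 rad/s and ζ = 1.139/(2·0.768) = 0.741.
%OS = 100 e^{−πζ/√(1−ζ²)} with ζ = 0.741 gives 3.11%.

%OS ≈ 3.11%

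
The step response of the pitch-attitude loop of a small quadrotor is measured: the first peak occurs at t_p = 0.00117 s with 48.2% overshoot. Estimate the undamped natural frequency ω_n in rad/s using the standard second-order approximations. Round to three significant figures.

The overshoot fixes ζ = −ln(OS)/√(π²+ln²(OS)) = 0.226.
From t_p = π/ω_d, ω_d = π/0.00117 = 2690 rad/s, so ω_n = ω_d/√(1−ζ²) = 2760 rad/s.

ω_n ≈ 2760 rad/s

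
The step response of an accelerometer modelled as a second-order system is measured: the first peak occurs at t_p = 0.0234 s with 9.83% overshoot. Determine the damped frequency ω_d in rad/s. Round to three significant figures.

t_p = π/ω_d, so ω_d = π/0.0234 = 134 rad/s.

ω_d ≈ 134 rad/s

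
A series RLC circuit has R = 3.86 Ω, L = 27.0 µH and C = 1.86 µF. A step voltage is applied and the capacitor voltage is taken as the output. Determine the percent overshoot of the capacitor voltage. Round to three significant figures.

For a series RLC circuit (capacitor voltage as output), ω_n = 1/√(LC) = 1/√(27.0 µH · 1.86 µF) = 141000 rad/s.
ζ = (R/2)·√(C/L) = (3.86/2)·√(1.86 µF/27.0 µH) = 0.507.
%OS = 100·exp(−πζ/√(1−ζ²)) = 15.8%.

%OS ≈ 15.8%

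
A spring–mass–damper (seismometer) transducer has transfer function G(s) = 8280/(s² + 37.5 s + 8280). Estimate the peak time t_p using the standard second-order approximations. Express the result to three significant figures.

ω_n = √8280 = 91.0 rad/s; ζ = 37.5/(2·91.0) = 0.206.
The damped frequency ω_d = ω_n√(1−ζ²) = 89.0 rad/s. Then t_p = π/ω_d = 0.0353 s.

t_p ≈ 0.0353 s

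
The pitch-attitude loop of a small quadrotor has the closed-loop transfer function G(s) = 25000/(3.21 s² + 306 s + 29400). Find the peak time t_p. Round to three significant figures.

Dividing through by 3.21: denominator becomes s² + 95.33 s + 9159.
So ω_n = √9159 = 95.7 rad/s and ζ = 95.33/(2·95.7) = 0.498.
The damped frequency ω_d = ω_n√(1−ζ²) = 83.0 rad/s. t_p = π/ω_d = 0.0379 s.

t_p ≈ 0.0379 s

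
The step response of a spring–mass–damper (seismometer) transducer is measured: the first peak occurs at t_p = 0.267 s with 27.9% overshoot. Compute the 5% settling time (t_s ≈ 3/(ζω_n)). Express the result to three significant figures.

The overshoot fixes ζ = −ln(OS)/√(π²+ln²(OS)) = 0.376.
From t_p = π/ω_d, ω_d = π/0.267 = 11.8 rad/s, so ω_n = ω_d/√(1−ζ²) = 12.7 rad/s.
t_s ≈ 3/(ζω_n) = 3/(0.376·12.7) = 0.627 s.

t_s ≈ 0.627 s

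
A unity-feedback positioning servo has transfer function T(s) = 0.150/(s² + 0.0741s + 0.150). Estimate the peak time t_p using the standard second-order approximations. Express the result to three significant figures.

t_p ≈ 8.15 s

Comparing the denominator to s² + 2ζω_n s + ω_n²: ω_n = √0.150 = 0.387 rad/s, and 2ζω_n = 0.0741 so ζ = 0.0741/(2·0.387) = 0.0957.
ω_d = 0.387·√(1 − 0.0957²) = 0.386 rad/s. Then t_p = π/ω_d = 8.15 s.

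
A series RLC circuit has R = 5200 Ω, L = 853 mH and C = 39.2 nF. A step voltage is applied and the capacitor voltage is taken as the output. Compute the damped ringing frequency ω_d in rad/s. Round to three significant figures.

ω_d ≈ 4540 rad/s

For a series RLC circuit (capacitor voltage as output), ω_n = 1/√(LC) = 1/√(853 mH · 39.2 nF) = 5470 rad/s.
ζ = (R/2)·√(C/L) = (5200/2)·√(39.2 nF/853 mH) = 0.557.
ω_d = ω_n√(1−ζ²) = 4540 rad/s.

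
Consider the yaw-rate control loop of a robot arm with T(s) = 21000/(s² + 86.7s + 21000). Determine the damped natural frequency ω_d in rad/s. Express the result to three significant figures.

ω_d ≈ 138 rad/s

ω_n = √21000 = 145 rad/s; ζ = 86.7/(2·145) = 0.299.
ω_d = 145·√(1 − 0.299²) = 138 rad/s.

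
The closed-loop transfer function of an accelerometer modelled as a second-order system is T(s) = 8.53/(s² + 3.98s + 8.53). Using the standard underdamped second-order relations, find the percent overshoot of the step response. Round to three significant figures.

Comparing the denominator to s² + 2ζω_n s + ω_n²: ω_n = √8.53 = 2.92 rad/s, and 2ζω_n = 3.98 so ζ = 3.98/(2·2.92) = 0.681.
%OS = 100·exp(−πζ/√(1−ζ²)) = 5.37%.

%OS ≈ 5.37%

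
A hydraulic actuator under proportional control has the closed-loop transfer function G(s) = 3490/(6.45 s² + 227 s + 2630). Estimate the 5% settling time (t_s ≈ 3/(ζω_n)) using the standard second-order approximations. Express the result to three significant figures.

t_s ≈ 0.170 s

Dividing through by 6.45: denominator becomes s² + 35.19 s + 407.8.
So ω_n = √407.8 = 20.2 rad/s and ζ = 35.19/(2·20.2) = 0.871.
t_s ≈ 3/(ζω_n) = 0.170 s.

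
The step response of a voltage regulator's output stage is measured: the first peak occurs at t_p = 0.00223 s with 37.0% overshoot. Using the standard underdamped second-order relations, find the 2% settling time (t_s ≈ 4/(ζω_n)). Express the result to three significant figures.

From the overshoot, ζ = −ln(OS)/√(π²+ln²(OS)) = 0.302.
From t_p = π/ω_d, ω_d = π/0.00223 = 1410 rad/s, so ω_n = ω_d/√(1−ζ²) = 1480 rad/s.
t_s ≈ 4/(ζω_n) = 4/(0.302·1480) = 0.00897 s.

t_s ≈ 0.00897 s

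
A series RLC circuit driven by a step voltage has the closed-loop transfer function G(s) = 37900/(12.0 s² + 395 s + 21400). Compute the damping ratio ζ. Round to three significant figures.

ζ ≈ 0.390

Dividing through by 12.0: denominator becomes s² + 32.92 s + 1783.
So ω_n = √1783 = 42.2 rad/s and ζ = 32.92/(2·42.2) = 0.390.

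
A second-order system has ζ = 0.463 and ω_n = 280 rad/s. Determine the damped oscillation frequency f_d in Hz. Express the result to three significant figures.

f_d ≈ 39.5 Hz

ω_d = ω_n√(1−ζ²) = 280·√0.786 = 248 rad/s.
f_d = ω_d/(2π) = 39.5 Hz.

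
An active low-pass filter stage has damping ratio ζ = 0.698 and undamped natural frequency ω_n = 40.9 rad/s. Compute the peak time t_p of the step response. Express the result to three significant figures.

The damped frequency is ω_d = ω_n√(1−ζ²) = 40.9·√(1−0.487) = 29.3 rad/s.
Peak time t_p = π/ω_d = π/29.3 = 0.107 s.

t_p ≈ 0.107 s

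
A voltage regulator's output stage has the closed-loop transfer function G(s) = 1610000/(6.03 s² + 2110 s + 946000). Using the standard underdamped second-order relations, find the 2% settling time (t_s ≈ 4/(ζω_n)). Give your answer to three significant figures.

Dividing through by 6.03: denominator becomes s² + 349.9 s + 156900.
So ω_n = √156900 = 396 rad/s and ζ = 349.9/(2·396) = 0.442.
t_s ≈ 4/(ζω_n) = 0.0229 s.

t_s ≈ 0.0229 s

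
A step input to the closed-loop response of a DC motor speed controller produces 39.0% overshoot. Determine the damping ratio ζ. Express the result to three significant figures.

ζ = −ln(OS)/√(π² + (ln OS)²). With OS = 0.390, ln OS = −0.9416 and ζ = 0.9416/3.280 = 0.287.

ζ ≈ 0.287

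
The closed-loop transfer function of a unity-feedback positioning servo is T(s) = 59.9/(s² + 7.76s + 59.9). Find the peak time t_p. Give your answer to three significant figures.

t_p ≈ 0.469 s

ω_n = √59.9 = 7.74 rad/s; ζ = 7.76/(2·7.74) = 0.501.
The damped frequency ω_d = ω_n√(1−ζ²) = 6.70 rad/s. Then t_p = π/ω_d = 0.469 s.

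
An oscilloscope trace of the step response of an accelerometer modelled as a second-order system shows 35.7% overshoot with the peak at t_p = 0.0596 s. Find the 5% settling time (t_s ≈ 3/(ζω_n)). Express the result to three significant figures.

t_s ≈ 0.174 s

The overshoot fixes ζ = −ln(OS)/√(π²+ln²(OS)) = 0.312.
t_p = π/ω_d ⇒ ω_d = 52.7 rad/s; then ω_n = ω_d/√(1−ζ²) = 55.5 rad/s.
t_s ≈ 3/(ζω_n) = 3/(0.312·55.5) = 0.174 s.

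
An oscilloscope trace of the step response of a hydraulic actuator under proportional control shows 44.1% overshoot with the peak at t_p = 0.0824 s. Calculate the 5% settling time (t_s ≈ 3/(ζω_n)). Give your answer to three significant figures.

ζ from %OS: ζ = |ln 0.441|/√(π²+ln²0.441) = 0.252.
t_p = π/ω_d ⇒ ω_d = 38.1 rad/s; then ω_n = ω_d/√(1−ζ²) = 39.4 rad/s.
t_s ≈ 3/(ζω_n) = 3/(0.252·39.4) = 0.302 s.

t_s ≈ 0.302 s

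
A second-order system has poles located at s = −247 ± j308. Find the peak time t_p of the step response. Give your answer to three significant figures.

t_p = π/ω_d with ω_d = 308 (the imaginary part), so t_p = 0.0102 s.

t_p ≈ 0.0102 s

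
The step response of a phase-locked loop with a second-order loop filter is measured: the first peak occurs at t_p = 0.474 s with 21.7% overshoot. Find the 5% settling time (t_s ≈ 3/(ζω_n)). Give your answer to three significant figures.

t_s ≈ 0.931 s

ζ from %OS: ζ = |ln 0.217|/√(π²+ln²0.217) = 0.437.
From t_p = π/ω_d, ω_d = π/0.474 = 6.63 rad/s, so ω_n = ω_d/√(1−ζ²) = 7.37 rad/s.
t_s ≈ 3/(ζω_n) = 3/(0.437·7.37) = 0.931 s.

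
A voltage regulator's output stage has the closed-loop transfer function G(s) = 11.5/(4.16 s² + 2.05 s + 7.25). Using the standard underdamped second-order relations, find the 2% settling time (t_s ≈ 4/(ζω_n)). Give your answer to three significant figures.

Dividing through by 4.16: denominator becomes s² + 0.4928 s + 1.743.
So ω_n = √1.743 = 1.32 rad/s and ζ = 0.4928/(2·1.32) = 0.187.
t_s ≈ 4/(ζω_n) = 16.2 s.

t_s ≈ 16.2 s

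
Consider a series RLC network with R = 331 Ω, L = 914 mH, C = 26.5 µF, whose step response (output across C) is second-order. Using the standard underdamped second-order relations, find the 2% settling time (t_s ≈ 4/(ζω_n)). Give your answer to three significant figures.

For a series RLC circuit (capacitor voltage as output), ω_n = 1/√(LC) = 1/√(914 mH · 26.5 µF) = 203 rad/s.
ζ = (R/2)·√(C/L) = (331/2)·√(26.5 µF/914 mH) = 0.891.
t_s ≈ 4/(ζω_n) = 0.0221 s.

t_s ≈ 0.0221 s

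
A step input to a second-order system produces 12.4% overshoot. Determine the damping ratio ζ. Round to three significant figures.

ζ ≈ 0.553

ζ = −ln(OS)/√(π² + (ln OS)²). With OS = 0.124, ln OS = −2.087 and ζ = 2.087/3.772 = 0.553.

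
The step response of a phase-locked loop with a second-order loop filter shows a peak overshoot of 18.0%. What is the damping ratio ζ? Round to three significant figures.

ζ ≈ 0.479

ζ = −ln(OS)/√(π² + (ln OS)²). With OS = 0.180, ln OS = −1.715 and ζ = 1.715/3.579 = 0.479.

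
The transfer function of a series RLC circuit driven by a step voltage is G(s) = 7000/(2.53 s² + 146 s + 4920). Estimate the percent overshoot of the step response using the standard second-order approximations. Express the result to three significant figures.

%OS ≈ 6.60%

Dividing through by 2.53: denominator becomes s² + 57.71 s + 1945.
So ω_n = √1945 = 44.1 rad/s and ζ = 57.71/(2·44.1) = 0.654.
%OS = 100·exp(−πζ/√(1−ζ²)) = 6.60%.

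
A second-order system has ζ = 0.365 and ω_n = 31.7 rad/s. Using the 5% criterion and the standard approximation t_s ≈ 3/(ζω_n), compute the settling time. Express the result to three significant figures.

t_s ≈ 3/(ζω_n) = 3/(0.365 × 31.7) = 0.259 s.

t_s ≈ 0.259 s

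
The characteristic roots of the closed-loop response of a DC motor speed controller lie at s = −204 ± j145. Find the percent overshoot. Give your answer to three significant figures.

The poles are at −σ ± jω_d with σ = 204 and ω_d = 145, so ω_n = √(σ²+ω_d²) = 250 rad/s and ζ = σ/ω_n = 0.815.
%OS = 100·exp(−πζ/√(1−ζ²)) = 1.20%.

%OS ≈ 1.20%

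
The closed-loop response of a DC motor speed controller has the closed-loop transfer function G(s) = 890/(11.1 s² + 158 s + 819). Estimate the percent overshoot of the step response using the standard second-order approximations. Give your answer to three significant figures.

%OS ≈ 0.957%

Dividing through by 11.1: denominator becomes s² + 14.23 s + 73.78.
So ω_n = √73.78 = 8.59 rad/s and ζ = 14.23/(2·8.59) = 0.829.
%OS = 100 e^{−πζ/√(1−ζ²)} with ζ = 0.829 gives 0.957%.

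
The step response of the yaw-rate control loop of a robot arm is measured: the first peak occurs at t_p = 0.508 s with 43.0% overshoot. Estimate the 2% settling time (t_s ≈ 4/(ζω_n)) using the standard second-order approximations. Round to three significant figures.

From the overshoot, ζ = −ln(OS)/√(π²+ln²(OS)) = 0.259.
t_p = π/ω_d ⇒ ω_d = 6.18 rad/s; then ω_n = ω_d/√(1−ζ²) = 6.40 rad/s.
t_s ≈ 4/(ζω_n) = 4/(0.259·6.40) = 2.41 s.

t_s ≈ 2.41 s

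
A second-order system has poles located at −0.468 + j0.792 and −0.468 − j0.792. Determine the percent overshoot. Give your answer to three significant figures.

|pole| = ω_n = √(0.468² + 0.792²) = 0.920 rad/s; ζ = cos θ = σ/ω_n = 0.509.
%OS = 100·exp(−πζ/√(1−ζ²)) = 15.6%.

%OS ≈ 15.6%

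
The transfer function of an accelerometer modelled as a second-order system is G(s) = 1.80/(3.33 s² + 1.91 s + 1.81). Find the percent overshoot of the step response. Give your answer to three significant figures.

%OS ≈ 26.5%

Dividing through by 3.33: denominator becomes s² + 0.5736 s + 0.5435.
So ω_n = √0.5435 = 0.737 rad/s and ζ = 0.5736/(2·0.737) = 0.389.
%OS = 100·exp(−πζ/√(1−ζ²)) = 26.5%.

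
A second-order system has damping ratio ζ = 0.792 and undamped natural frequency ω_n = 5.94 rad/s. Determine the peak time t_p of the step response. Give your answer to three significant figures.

The damped frequency is ω_d = ω_n√(1−ζ²) = 5.94·√(1−0.627) = 3.63 rad/s.
Peak time t_p = π/ω_d = π/3.63 = 0.866 s.

t_p ≈ 0.866 s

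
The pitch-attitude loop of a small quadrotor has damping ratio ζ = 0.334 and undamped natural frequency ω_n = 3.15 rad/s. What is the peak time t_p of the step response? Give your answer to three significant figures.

The damped frequency is ω_d = ω_n√(1−ζ²) = 3.15·√(1−0.112) = 2.97 rad/s.
Peak time t_p = π/ω_d = π/2.97 = 1.06 s.

t_p ≈ 1.06 s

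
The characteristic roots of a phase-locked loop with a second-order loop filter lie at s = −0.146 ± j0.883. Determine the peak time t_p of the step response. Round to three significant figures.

t_p ≈ 3.56 s

t_p = π/ω_d with ω_d = 0.883 (the imaginary part), so t_p = 3.56 s.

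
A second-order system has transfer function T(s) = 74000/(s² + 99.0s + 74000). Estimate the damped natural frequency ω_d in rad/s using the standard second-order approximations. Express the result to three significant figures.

ω_n = √74000 = 272 rad/s; ζ = 99.0/(2·272) = 0.182.
ω_d = ω_n√(1−ζ²) = 267 rad/s.

ω_d ≈ 267 rad/s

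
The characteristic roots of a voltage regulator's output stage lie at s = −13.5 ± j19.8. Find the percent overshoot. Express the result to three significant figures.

%OS ≈ 11.7%

With σ = 13.5, ω_d = 19.8: ω_n = √(σ²+ω_d²) = 24.0 rad/s, ζ = σ/ω_n = 0.563.
%OS = 100·exp(−πζ/√(1−ζ²)) = 11.7%.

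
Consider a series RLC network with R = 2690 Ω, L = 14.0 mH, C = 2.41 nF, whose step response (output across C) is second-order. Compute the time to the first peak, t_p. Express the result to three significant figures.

For a series RLC circuit (capacitor voltage as output), ω_n = 1/√(LC) = 1/√(14.0 mH · 2.41 nF) = 172000 rad/s.
ζ = (R/2)·√(C/L) = (2690/2)·√(2.41 nF/14.0 mH) = 0.558.
The damped frequency ω_d = ω_n√(1−ζ²) = 143000 rad/s. t_p = π/ω_d = 0.0000220 s.

t_p ≈ 0.0000220 s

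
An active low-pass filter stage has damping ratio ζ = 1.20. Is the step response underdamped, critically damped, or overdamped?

Since ζ = 1.20 > 1, the system is overdamped.

overdamped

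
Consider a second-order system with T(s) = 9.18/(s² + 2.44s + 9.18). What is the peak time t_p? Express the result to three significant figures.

t_p ≈ 1.13 s

Matching coefficients with s² + 2ζω_n s + ω_n² gives ω_n² = 9.18 ⇒ ω_n = 3.03 rad/s, and ζ = 2.44/(2ω_n) = 0.403.
ω_d = 3.03·√(1 − 0.403²) = 2.77 rad/s. Then t_p = π/ω_d = 1.13 s.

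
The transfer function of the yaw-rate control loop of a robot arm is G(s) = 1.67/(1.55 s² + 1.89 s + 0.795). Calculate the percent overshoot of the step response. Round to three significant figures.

Dividing through by 1.55: denominator becomes s² + 1.219 s + 0.5129.
So ω_n = √0.5129 = 0.716 rad/s and ζ = 1.219/(2·0.716) = 0.851.
%OS = 100 e^{−πζ/√(1−ζ²)} with ζ = 0.851 gives 0.611%.

%OS ≈ 0.611%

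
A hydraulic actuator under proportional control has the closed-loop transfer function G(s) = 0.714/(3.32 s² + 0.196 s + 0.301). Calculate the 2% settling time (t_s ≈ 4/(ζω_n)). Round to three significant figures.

Dividing through by 3.32: denominator becomes s² + 0.05904 s + 0.09066.
So ω_n = √0.09066 = 0.301 rad/s and ζ = 0.05904/(2·0.301) = 0.0980.
t_s ≈ 4/(ζω_n) = 136 s.

t_s ≈ 136 s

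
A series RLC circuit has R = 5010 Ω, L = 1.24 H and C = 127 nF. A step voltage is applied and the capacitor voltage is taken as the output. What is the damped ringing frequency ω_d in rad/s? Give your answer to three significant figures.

For a series RLC circuit (capacitor voltage as output), ω_n = 1/√(LC) = 1/√(1.24 H · 127 nF) = 2520 rad/s.
ζ = (R/2)·√(C/L) = (5010/2)·√(127 nF/1.24 H) = 0.802.
ω_d = ω_n√(1−ζ²) = 1510 rad/s.

ω_d ≈ 1510 rad/s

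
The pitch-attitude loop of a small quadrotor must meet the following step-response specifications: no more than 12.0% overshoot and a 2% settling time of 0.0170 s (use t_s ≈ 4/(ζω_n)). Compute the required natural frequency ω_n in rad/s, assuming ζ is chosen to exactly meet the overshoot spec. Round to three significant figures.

ζ = −ln(OS)/√(π² + (ln OS)²). With OS = 0.120, ln OS = −2.120 and ζ = 2.120/3.790 = 0.559.
Then ω_n = 4/(ζ t_s) = 4/(0.559 × 0.0170) = 421 rad/s.

ω_n ≈ 421 rad/s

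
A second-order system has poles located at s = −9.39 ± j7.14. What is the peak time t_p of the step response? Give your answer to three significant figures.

t_p ≈ 0.440 s

t_p = π/ω_d with ω_d = 7.14 (the imaginary part), so t_p = 0.440 s.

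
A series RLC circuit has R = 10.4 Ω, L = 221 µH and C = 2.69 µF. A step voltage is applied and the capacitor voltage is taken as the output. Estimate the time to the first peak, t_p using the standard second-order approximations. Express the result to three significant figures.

t_p ≈ 0.0000935 s

For a series RLC circuit (capacitor voltage as output), ω_n = 1/√(LC) = 1/√(221 µH · 2.69 µF) = 41000 rad/s.
ζ = (R/2)·√(C/L) = (10.4/2)·√(2.69 µF/221 µH) = 0.574.
ω_d = ω_n√(1−ζ²) = 33600 rad/s. t_p = π/ω_d = 0.0000935 s.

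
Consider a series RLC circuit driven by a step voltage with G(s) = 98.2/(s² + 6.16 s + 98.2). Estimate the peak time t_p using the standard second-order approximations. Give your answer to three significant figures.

Matching coefficients with s² + 2ζω_n s + ω_n² gives ω_n² = 98.2 ⇒ ω_n = 9.91 rad/s, and ζ = 6.16/(2ω_n) = 0.311.
The damped frequency ω_d = ω_n√(1−ζ²) = 9.42 rad/s. Then t_p = π/ω_d = 0.334 s.

t_p ≈ 0.334 s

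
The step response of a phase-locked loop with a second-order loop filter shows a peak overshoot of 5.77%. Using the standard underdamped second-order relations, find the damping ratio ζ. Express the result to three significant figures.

From %OS = 100·exp(−πζ/√(1−ζ²)), invert to get ζ = −ln(OS)/√(π² + ln²(OS)) with OS = 0.0577.
−ln 0.0577 = 2.852, so ζ = 2.852/√(π² + 8.137) = 0.672.

ζ ≈ 0.672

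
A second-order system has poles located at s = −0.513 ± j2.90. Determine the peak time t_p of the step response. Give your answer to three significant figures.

t_p ≈ 1.08 s

t_p = π/ω_d with ω_d = 2.90 (the imaginary part), so t_p = 1.08 s.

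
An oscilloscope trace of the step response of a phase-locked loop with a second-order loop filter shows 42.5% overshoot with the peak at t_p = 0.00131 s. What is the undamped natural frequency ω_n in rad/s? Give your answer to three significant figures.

ω_n ≈ 2490 rad/s

ζ from %OS: ζ = |ln 0.425|/√(π²+ln²0.425) = 0.263.
From t_p = π/ω_d, ω_d = π/0.00131 = 2400 rad/s, so ω_n = ω_d/√(1−ζ²) = 2490 rad/s.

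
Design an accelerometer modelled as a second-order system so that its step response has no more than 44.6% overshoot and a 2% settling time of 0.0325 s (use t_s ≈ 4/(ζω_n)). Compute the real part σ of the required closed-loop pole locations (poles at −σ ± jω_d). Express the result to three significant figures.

The settling-time spec alone fixes σ = ζω_n = 4/t_s = 4/0.0325 = 123.
(Overshoot then fixes ζ = 0.249 and hence ω_d = σ·√(1−ζ²)/ζ = 479 rad/s.)

σ ≈ 123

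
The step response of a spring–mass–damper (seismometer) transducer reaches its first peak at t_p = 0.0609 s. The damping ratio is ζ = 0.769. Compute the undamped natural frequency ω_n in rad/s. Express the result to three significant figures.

ω_n ≈ 80.7 rad/s

Peak time t_p = π/ω_d, so ω_d = π/t_p = π/0.0609 = 51.6 rad/s.
ω_n = ω_d/√(1−ζ²) = 51.6/√0.409 = 80.7 rad/s.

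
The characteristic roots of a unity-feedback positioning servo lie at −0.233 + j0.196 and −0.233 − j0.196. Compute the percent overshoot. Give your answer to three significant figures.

%OS ≈ 2.39%

With σ = 0.233, ω_d = 0.196: ω_n = √(σ²+ω_d²) = 0.304 rad/s, ζ = σ/ω_n = 0.765.
%OS = 100 e^{−πζ/√(1−ζ²)} with ζ = 0.765 gives 2.39%.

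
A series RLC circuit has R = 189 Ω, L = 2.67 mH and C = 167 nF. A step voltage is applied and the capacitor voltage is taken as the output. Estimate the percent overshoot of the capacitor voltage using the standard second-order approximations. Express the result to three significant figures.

For a series RLC circuit (capacitor voltage as output), ω_n = 1/√(LC) = 1/√(2.67 mH · 167 nF) = 47400 rad/s.
ζ = (R/2)·√(C/L) = (189/2)·√(167 nF/2.67 mH) = 0.747.
%OS = 100·exp(−πζ/√(1−ζ²)) = 2.92%.

%OS ≈ 2.92%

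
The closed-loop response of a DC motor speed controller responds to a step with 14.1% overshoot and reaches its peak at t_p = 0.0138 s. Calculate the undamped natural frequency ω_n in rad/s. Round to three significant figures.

ω_n ≈ 268 rad/s

The overshoot fixes ζ = −ln(OS)/√(π²+ln²(OS)) = 0.529.
From t_p = π/ω_d, ω_d = π/0.0138 = 228 rad/s, so ω_n = ω_d/√(1−ζ²) = 268 rad/s.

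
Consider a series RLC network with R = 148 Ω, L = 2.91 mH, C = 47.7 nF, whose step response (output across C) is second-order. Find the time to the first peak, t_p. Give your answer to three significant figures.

t_p ≈ 0.0000388 s

For a series RLC circuit (capacitor voltage as output), ω_n = 1/√(LC) = 1/√(2.91 mH · 47.7 nF) = 84900 rad/s.
ζ = (R/2)·√(C/L) = (148/2)·√(47.7 nF/2.91 mH) = 0.300.
ω_d = 84900·√(1 − 0.300²) = 81000 rad/s. t_p = π/ω_d = 0.0000388 s.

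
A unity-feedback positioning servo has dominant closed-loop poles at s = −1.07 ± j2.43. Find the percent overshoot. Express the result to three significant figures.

%OS ≈ 25.1%

|pole| = ω_n = √(1.07² + 2.43²) = 2.66 rad/s; ζ = cos θ = σ/ω_n = 0.403.
Overshoot: exp(−π·0.403/√(1−0.403²)) = 0.251, i.e. 25.1%.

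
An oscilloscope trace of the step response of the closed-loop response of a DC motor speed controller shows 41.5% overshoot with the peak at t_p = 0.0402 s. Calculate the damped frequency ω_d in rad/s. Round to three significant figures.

ω_d ≈ 78.1 rad/s

t_p = π/ω_d, so ω_d = π/0.0402 = 78.1 rad/s.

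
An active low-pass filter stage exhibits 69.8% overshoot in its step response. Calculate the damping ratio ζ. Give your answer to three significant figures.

ζ ≈ 0.114

ζ = −ln(OS)/√(π² + (ln OS)²). With OS = 0.698, ln OS = −0.3595 and ζ = 0.3595/3.162 = 0.114.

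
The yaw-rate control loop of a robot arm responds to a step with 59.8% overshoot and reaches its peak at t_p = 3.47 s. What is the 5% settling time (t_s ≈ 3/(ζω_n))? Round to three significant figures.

From the overshoot, ζ = −ln(OS)/√(π²+ln²(OS)) = 0.162.
From t_p = π/ω_d, ω_d = π/3.47 = 0.905 rad/s, so ω_n = ω_d/√(1−ζ²) = 0.917 rad/s.
t_s ≈ 3/(ζω_n) = 3/(0.162·0.917) = 20.2 s.

t_s ≈ 20.2 s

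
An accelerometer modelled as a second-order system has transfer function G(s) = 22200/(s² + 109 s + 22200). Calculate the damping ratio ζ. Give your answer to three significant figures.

ζ ≈ 0.366

Comparing the denominator to s² + 2ζω_n s + ω_n²: ω_n = √22200 = 149 rad/s, and 2ζω_n = 109 so ζ = 109/(2·149) = 0.366.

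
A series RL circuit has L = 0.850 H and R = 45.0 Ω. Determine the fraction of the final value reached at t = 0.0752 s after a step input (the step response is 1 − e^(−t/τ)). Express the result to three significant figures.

y/y_∞ ≈ 0.981

τ = L/R = 0.850/45.0 = 0.0189 s.
y(t)/y_∞ = 1 − e^(−t/τ) = 1 − e^(−0.0752/0.0189) = 1 − e^(−3.98) = 0.981.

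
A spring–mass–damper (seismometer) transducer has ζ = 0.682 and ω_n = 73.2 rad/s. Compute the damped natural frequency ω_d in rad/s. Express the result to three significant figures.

ω_d ≈ 53.5 rad/s

ω_d = ω_n√(1−ζ²) = 73.2·√0.535 = 53.5 rad/s.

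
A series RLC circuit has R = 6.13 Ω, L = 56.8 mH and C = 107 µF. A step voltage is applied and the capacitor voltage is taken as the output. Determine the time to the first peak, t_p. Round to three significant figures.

For a series RLC circuit (capacitor voltage as output), ω_n = 1/√(LC) = 1/√(56.8 mH · 107 µF) = 406 rad/s.
ζ = (R/2)·√(C/L) = (6.13/2)·√(107 µF/56.8 mH) = 0.133.
ω_d = ω_n√(1−ζ²) = 402 rad/s. t_p = π/ω_d = 0.00781 s.

t_p ≈ 0.00781 s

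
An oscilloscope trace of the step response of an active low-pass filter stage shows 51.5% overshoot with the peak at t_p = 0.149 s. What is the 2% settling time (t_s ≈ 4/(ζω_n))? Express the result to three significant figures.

t_s ≈ 0.898 s

The overshoot fixes ζ = −ln(OS)/√(π²+ln²(OS)) = 0.207.
From t_p = π/ω_d, ω_d = π/0.149 = 21.1 rad/s, so ω_n = ω_d/√(1−ζ²) = 21.5 rad/s.
t_s ≈ 4/(ζω_n) = 4/(0.207·21.5) = 0.898 s.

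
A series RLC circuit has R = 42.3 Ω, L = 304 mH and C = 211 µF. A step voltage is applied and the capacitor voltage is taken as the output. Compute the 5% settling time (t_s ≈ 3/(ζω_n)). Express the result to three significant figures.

t_s ≈ 0.0431 s

For a series RLC circuit (capacitor voltage as output), ω_n = 1/√(LC) = 1/√(304 mH · 211 µF) = 125 rad/s.
ζ = (R/2)·√(C/L) = (42.3/2)·√(211 µF/304 mH) = 0.557.
t_s ≈ 3/(ζω_n) = 0.0431 s.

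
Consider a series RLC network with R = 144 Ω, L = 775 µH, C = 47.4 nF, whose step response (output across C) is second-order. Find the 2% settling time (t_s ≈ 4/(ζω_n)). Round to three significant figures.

For a series RLC circuit (capacitor voltage as output), ω_n = 1/√(LC) = 1/√(775 µH · 47.4 nF) = 165000 rad/s.
ζ = (R/2)·√(C/L) = (144/2)·√(47.4 nF/775 µH) = 0.563.
t_s ≈ 4/(ζω_n) = 0.0000431 s.

t_s ≈ 0.0000431 s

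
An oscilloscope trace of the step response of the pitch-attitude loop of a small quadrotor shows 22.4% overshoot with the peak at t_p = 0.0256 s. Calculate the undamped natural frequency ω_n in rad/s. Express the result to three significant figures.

The overshoot fixes ζ = −ln(OS)/√(π²+ln²(OS)) = 0.430.
From t_p = π/ω_d, ω_d = π/0.0256 = 123 rad/s, so ω_n = ω_d/√(1−ζ²) = 136 rad/s.

ω_n ≈ 136 rad/s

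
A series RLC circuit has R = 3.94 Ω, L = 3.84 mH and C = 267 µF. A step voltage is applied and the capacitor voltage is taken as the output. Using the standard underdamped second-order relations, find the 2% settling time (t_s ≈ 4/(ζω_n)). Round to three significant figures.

t_s ≈ 0.00780 s

For a series RLC circuit (capacitor voltage as output), ω_n = 1/√(LC) = 1/√(3.84 mH · 267 µF) = 988 rad/s.
ζ = (R/2)·√(C/L) = (3.94/2)·√(267 µF/3.84 mH) = 0.519.
t_s ≈ 4/(ζω_n) = 0.00780 s.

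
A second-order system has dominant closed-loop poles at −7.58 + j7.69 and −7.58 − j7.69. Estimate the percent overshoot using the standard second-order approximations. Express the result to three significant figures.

%OS ≈ 4.52%

With σ = 7.58, ω_d = 7.69: ω_n = √(σ²+ω_d²) = 10.8 rad/s, ζ = σ/ω_n = 0.702.
%OS = 100·exp(−πζ/√(1−ζ²)) = 4.52%.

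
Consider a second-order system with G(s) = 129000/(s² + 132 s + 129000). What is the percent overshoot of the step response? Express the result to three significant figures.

ω_n = √129000 = 359 rad/s; ζ = 132/(2·359) = 0.184.
%OS = 100 e^{−πζ/√(1−ζ²)} with ζ = 0.184 gives 55.6%.

%OS ≈ 55.6%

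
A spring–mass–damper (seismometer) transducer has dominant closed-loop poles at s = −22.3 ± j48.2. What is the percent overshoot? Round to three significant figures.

%OS ≈ 23.4%

|pole| = ω_n = √(22.3² + 48.2²) = 53.1 rad/s; ζ = cos θ = σ/ω_n = 0.420.
%OS = 100 e^{−πζ/√(1−ζ²)} with ζ = 0.420 gives 23.4%.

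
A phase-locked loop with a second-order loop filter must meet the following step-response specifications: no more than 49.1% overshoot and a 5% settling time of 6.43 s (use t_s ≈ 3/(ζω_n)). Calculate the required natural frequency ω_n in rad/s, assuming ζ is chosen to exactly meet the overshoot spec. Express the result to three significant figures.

ω_n ≈ 2.11 rad/s

From %OS = 100·exp(−πζ/√(1−ζ²)), invert to get ζ = −ln(OS)/√(π² + ln²(OS)) with OS = 0.491.
−ln 0.491 = 0.7113, so ζ = 0.7113/√(π² + 0.5060) = 0.221.
Then ω_n = 3/(ζ t_s) = 3/(0.221 × 6.43) = 2.11 rad/s.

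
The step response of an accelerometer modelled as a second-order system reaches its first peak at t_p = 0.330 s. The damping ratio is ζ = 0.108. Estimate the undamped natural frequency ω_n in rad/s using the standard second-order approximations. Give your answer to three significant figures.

ω_n ≈ 9.58 rad/s

Peak time t_p = π/ω_d, so ω_d = π/t_p = π/0.330 = 9.52 rad/s.
ω_n = ω_d/√(1−ζ²) = 9.52/√0.988 = 9.58 rad/s.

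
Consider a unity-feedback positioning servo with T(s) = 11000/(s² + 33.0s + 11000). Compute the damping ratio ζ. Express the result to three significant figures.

ζ ≈ 0.157

ω_n = √11000 = 105 rad/s; ζ = 33.0/(2·105) = 0.157.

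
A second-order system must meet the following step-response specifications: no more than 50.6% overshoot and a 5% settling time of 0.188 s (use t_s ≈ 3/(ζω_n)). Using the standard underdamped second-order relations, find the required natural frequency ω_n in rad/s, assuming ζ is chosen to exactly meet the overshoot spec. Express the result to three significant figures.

ω_n ≈ 75.3 rad/s

From %OS = 100·exp(−πζ/√(1−ζ²)), invert to get ζ = −ln(OS)/√(π² + ln²(OS)) with OS = 0.506.
−ln 0.506 = 0.6812, so ζ = 0.6812/√(π² + 0.4641) = 0.212.
From t_s ≈ 3/(ζω_n): ω_n = 3/(ζ·t_s) = 3/(0.212·0.188) = 75.3 rad/s.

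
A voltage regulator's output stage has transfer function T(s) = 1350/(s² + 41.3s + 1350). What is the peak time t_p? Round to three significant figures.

Matching coefficients with s² + 2ζω_n s + ω_n² gives ω_n² = 1350 ⇒ ω_n = 36.7 rad/s, and ζ = 41.3/(2ω_n) = 0.562.
The damped frequency ω_d = ω_n√(1−ζ²) = 30.4 rad/s. Then t_p = π/ω_d = 0.103 s.

t_p ≈ 0.103 s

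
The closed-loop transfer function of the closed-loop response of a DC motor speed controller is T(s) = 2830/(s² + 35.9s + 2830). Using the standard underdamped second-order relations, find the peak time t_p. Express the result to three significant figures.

Matching coefficients with s² + 2ζω_n s + ω_n² gives ω_n² = 2830 ⇒ ω_n = 53.2 rad/s, and ζ = 35.9/(2ω_n) = 0.337.
ω_d = ω_n√(1−ζ²) = 50.1 rad/s. Then t_p = π/ω_d = 0.0627 s.

t_p ≈ 0.0627 s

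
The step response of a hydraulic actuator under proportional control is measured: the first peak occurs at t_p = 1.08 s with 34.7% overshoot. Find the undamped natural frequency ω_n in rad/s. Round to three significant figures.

From the overshoot, ζ = −ln(OS)/√(π²+ln²(OS)) = 0.319.
t_p = π/ω_d ⇒ ω_d = 2.91 rad/s; then ω_n = ω_d/√(1−ζ²) = 3.07 rad/s.

ω_n ≈ 3.07 rad/s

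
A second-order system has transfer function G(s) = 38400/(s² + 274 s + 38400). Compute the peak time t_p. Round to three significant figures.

t_p ≈ 0.0224 s

Comparing the denominator to s² + 2ζω_n s + ω_n²: ω_n = √38400 = 196 rad/s, and 2ζω_n = 274 so ζ = 274/(2·196) = 0.699.
ω_d = 196·√(1 − 0.699²) = 140 rad/s. Then t_p = π/ω_d = 0.0224 s.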